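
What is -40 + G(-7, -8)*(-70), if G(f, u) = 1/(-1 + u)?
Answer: -290/9 ≈ -32.222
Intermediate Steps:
-40 + G(-7, -8)*(-70) = -40 - 70/(-1 - 8) = -40 - 70/(-9) = -40 - ⅑*(-70) = -40 + 70/9 = -290/9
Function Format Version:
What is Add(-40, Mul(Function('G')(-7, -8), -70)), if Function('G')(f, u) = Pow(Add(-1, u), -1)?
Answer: Rational(-290, 9) ≈ -32.222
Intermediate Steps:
Add(-40, Mul(Function('G')(-7, -8), -70)) = Add(-40, Mul(Pow(Add(-1, -8), -1), -70)) = Add(-40, Mul(Pow(-9, -1), -70)) = Add(-40, Mul(Rational(-1, 9), -70)) = Add(-40, Rational(70, 9)) = Rational(-290, 9)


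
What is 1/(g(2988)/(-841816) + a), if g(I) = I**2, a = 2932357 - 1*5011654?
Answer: -105227/218799301437 ≈ -4.8093e-7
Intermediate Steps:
a = -2079297 (a = 2932357 - 5011654 = -2079297)
1/(g(2988)/(-841816) + a) = 1/(2988**2/(-841816) - 2079297) = 1/(8928144*(-1/841816) - 2079297) = 1/(-1116018/105227 - 2079297) = 1/(-218799301437/105227) = -105227/218799301437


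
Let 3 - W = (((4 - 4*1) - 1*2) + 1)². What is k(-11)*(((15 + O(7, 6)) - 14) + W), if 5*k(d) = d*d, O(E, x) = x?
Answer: 1089/5 ≈ 217.80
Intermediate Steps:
k(d) = d²/5 (k(d) = (d*d)/5 = d²/5)
W = 2 (W = 3 - (((4 - 4*1) - 1*2) + 1)² = 3 - (((4 - 4) - 2) + 1)² = 3 - ((0 - 2) + 1)² = 3 - (-2 + 1)² = 3 - 1*(-1)² = 3 - 1*1 = 3 - 1 = 2)
k(-11)*(((15 + O(7, 6)) - 14) + W) = ((⅕)*(-11)²)*(((15 + 6) - 14) + 2) = ((⅕)*121)*((21 - 14) + 2) = 121*(7 + 2)/5 = (121/5)*9 = 1089/5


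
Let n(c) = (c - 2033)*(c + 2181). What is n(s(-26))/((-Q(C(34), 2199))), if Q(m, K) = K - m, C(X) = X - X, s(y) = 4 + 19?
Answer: 1476680/733 ≈ 2014.6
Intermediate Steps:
s(y) = 23
C(X) = 0
n(c) = (-2033 + c)*(2181 + c)
n(s(-26))/((-Q(C(34), 2199))) = (-4433973 + 23**2 + 148*23)/((-(2199 - 1*0))) = (-4433973 + 529 + 3404)/((-(2199 + 0))) = -4430040/((-1*2199)) = -4430040/(-2199) = -4430040*(-1/2199) = 1476680/733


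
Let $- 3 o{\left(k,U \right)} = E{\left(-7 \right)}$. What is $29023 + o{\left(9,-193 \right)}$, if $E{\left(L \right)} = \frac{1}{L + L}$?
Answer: $\frac{1218967}{42} \approx 29023.0$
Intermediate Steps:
$E{\left(L \right)} = \frac{1}{2 L}$
$o{\left(k,U \right)} = \frac{1}{42}$ ($o{\left(k,U \right)} = - \frac{\frac{1}{2} \frac{1}{-7}}{3} = - \frac{\frac{1}{2} \left(- \frac{1}{7}\right)}{3} = \left(- \frac{1}{3}\right) \left(- \frac{1}{14}\right) = \frac{1}{42}$)
$29023 + o{\left(9,-193 \right)} = 29023 + \frac{1}{42} = \frac{1218967}{42}$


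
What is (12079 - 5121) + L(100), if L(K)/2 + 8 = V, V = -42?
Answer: 6858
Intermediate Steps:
L(K) = -100 (L(K) = -16 + 2*(-42) = -16 - 84 = -100)
(12079 - 5121) + L(100) = (12079 - 5121) - 100 = 6958 - 100 = 6858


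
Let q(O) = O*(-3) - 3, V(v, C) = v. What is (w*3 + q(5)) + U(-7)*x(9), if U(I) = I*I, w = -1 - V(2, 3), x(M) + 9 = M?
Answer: -27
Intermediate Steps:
x(M) = -9 + M
w = -3 (w = -1 - 1*2 = -1 - 2 = -3)
q(O) = -3 - 3*O (q(O) = -3*O - 3 = -3 - 3*O)
U(I) = I²
(w*3 + q(5)) + U(-7)*x(9) = (-3*3 + (-3 - 3*5)) + (-7)²*(-9 + 9) = (-9 + (-3 - 15)) + 49*0 = (-9 - 18) + 0 = -27 + 0 = -27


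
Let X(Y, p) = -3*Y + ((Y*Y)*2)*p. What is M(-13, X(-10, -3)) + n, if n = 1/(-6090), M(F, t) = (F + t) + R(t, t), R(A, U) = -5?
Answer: -3580921/6090 ≈ -588.00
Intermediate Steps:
X(Y, p) = -3*Y + 2*p*Y**2 (X(Y, p) = -3*Y + (Y**2*2)*p = -3*Y + (2*Y**2)*p = -3*Y + 2*p*Y**2)
M(F, t) = -5 + F + t (M(F, t) = (F + t) - 5 = -5 + F + t)
n = -1/6090 ≈ -0.00016420
M(-13, X(-10, -3)) + n = (-5 - 13 - 10*(-3 + 2*(-10)*(-3))) - 1/6090 = (-5 - 13 - 10*(-3 + 60)) - 1/6090 = (-5 - 13 - 10*57) - 1/6090 = (-5 - 13 - 570) - 1/6090 = -588 - 1/6090 = -3580921/6090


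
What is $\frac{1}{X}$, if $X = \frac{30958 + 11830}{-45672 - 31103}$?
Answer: $- \frac{76775}{42788} \approx -1.7943$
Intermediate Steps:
$X = - \frac{42788}{76775}$ ($X = \frac{42788}{-76775} = 42788 \left(- \frac{1}{76775}\right) = - \frac{42788}{76775} \approx -0.55732$)
$\frac{1}{X} = \frac{1}{- \frac{42788}{76775}} = - \frac{76775}{42788}$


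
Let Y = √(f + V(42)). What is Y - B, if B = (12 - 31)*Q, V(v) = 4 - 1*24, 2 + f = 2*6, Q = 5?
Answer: 95 + I*√10 ≈ 95.0 + 3.1623*I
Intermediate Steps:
f = 10 (f = -2 + 2*6 = -2 + 12 = 10)
V(v) = -20 (V(v) = 4 - 24 = -20)
Y = I*√10 (Y = √(10 - 20) = √(-10) = I*√10 ≈ 3.1623*I)
B = -95 (B = (12 - 31)*5 = -19*5 = -95)
Y - B = I*√10 - 1*(-95) = I*√10 + 95 = 95 + I*√10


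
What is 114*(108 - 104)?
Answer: 456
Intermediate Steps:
114*(108 - 104) = 114*4 = 456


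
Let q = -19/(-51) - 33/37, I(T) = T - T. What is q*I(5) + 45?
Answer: 45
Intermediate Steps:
I(T) = 0
q = -980/1887 (q = -19*(-1/51) - 33*1/37 = 19/51 - 33/37 = -980/1887 ≈ -0.51934)
q*I(5) + 45 = -980/1887*0 + 45 = 0 + 45 = 45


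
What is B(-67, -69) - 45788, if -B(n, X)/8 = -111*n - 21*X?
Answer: -116876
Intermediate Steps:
B(n, X) = 168*X + 888*n (B(n, X) = -8*(-111*n - 21*X) = 168*X + 888*n)
B(-67, -69) - 45788 = (168*(-69) + 888*(-67)) - 45788 = (-11592 - 59496) - 45788 = -71088 - 45788 = -116876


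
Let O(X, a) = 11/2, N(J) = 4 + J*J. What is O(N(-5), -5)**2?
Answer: 121/4 ≈ 30.250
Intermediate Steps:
N(J) = 4 + J**2
O(X, a) = 11/2 (O(X, a) = 11*(1/2) = 11/2)
O(N(-5), -5)**2 = (11/2)**2 = 121/4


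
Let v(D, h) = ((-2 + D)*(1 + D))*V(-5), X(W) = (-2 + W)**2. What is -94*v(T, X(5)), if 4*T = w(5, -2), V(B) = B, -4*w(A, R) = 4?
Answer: -6345/8 ≈ -793.13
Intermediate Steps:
w(A, R) = -1 (w(A, R) = -1/4*4 = -1)
T = -1/4 (T = (1/4)*(-1) = -1/4 ≈ -0.25000)
v(D, h) = -5*(1 + D)*(-2 + D) (v(D, h) = ((-2 + D)*(1 + D))*(-5) = ((1 + D)*(-2 + D))*(-5) = -5*(1 + D)*(-2 + D))
-94*v(T, X(5)) = -94*(10 - 5*(-1/4)**2 + 5*(-1/4)) = -94*(10 - 5*1/16 - 5/4) = -94*(10 - 5/16 - 5/4) = -94*135/16 = -6345/8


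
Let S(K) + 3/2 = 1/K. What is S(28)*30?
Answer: -615/14 ≈ -43.929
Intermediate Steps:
S(K) = -3/2 + 1/K
S(28)*30 = (-3/2 + 1/28)*30 = -41/28*30 = -615/14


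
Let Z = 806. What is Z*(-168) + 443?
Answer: -134965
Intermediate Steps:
Z*(-168) + 443 = 806*(-168) + 443 = -135408 + 443 = -134965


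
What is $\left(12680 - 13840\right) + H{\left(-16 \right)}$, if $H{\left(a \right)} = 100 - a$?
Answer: $-1044$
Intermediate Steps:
$\left(12680 - 13840\right) + H{\left(-16 \right)} = \left(12680 - 13840\right) + \left(100 - -16\right) = -1160 + \left(100 + 16\right) = -1160 + 116 = -1044$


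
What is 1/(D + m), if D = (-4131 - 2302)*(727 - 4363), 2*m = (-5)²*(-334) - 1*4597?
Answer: 2/46767829 ≈ 4.2764e-8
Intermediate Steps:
m = -12947/2 (m = ((-5)²*(-334) - 1*4597)/2 = (25*(-334) - 4597)/2 = (-8350 - 4597)/2 = (½)*(-12947) = -12947/2 ≈ -6473.5)
D = 23390388 (D = -6433*(-3636) = 23390388)
1/(D + m) = 1/(23390388 - 12947/2) = 1/(46767829/2) = 2/46767829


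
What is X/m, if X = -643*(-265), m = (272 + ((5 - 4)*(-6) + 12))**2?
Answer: 170395/77284 ≈ 2.2048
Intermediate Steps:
m = 77284 (m = (272 + (1*(-6) + 12))**2 = (272 + (-6 + 12))**2 = (272 + 6)**2 = 278**2 = 77284)
X = 170395
X/m = 170395/77284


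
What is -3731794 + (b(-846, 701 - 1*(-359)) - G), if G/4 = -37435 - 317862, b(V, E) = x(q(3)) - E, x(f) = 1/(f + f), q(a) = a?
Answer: -13869995/6 ≈ -2.3117e+6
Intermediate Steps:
x(f) = 1/(2*f)
b(V, E) = ⅙ - E (b(V, E) = (½)/3 - E = (½)*(⅓) - E = ⅙ - E)
G = -1421188 (G = 4*(-37435 - 317862) = 4*(-355297) = -1421188)
-3731794 + (b(-846, 701 - 1*(-359)) - G) = -3731794 + ((⅙ - (701 - 1*(-359))) - 1*(-1421188)) = -3731794 + ((⅙ - (701 + 359)) + 1421188) = -3731794 + ((⅙ - 1*1060) + 1421188) = -3731794 + ((⅙ - 1060) + 1421188) = -3731794 + (-6359/6 + 1421188) = -3731794 + 8520769/6 = -13869995/6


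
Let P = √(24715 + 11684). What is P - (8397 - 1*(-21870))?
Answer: -30267 + √36399 ≈ -30076.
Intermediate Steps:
P = √36399 ≈ 190.79
P - (8397 - 1*(-21870)) = √36399 - (8397 - 1*(-21870)) = √36399 - (8397 + 21870) = √36399 - 1*30267 = √36399 - 30267 = -30267 + √36399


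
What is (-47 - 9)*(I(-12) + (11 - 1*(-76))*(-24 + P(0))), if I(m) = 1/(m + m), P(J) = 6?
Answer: 263095/3 ≈ 87698.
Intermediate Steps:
I(m) = 1/(2*m)
(-47 - 9)*(I(-12) + (11 - 1*(-76))*(-24 + P(0))) = (-47 - 9)*((1/2)/(-12) + (11 - 1*(-76))*(-24 + 6)) = -56*((1/2)*(-1/12) + (11 + 76)*(-18)) = -56*(-1/24 + 87*(-18)) = -56*(-1/24 - 1566) = -56*(-37585/24) = 263095/3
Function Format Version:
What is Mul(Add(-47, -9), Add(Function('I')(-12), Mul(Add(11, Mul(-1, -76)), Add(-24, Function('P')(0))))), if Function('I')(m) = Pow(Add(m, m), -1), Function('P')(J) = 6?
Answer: Rational(263095, 3) ≈ 87698.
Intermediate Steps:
Function('I')(m) = Mul(Rational(1, 2), Pow(m, -1)) (Function('I')(m) = Pow(Mul(2, m), -1) = Mul(Rational(1, 2), Pow(m, -1)))
Mul(Add(-47, -9), Add(Function('I')(-12), Mul(Add(11, Mul(-1, -76)), Add(-24, Function('P')(0))))) = Mul(Add(-47, -9), Add(Mul(Rational(1, 2), Pow(-12, -1)), Mul(Add(11, Mul(-1, -76)), Add(-24, 6)))) = Mul(-56, Add(Mul(Rational(1, 2), Rational(-1, 12)), Mul(Add(11, 76), -18))) = Mul(-56, Add(Rational(-1, 24), Mul(87, -18))) = Mul(-56, Add(Rational(-1, 24), -1566)) = Mul(-56, Rational(-37585, 24)) = Rational(263095, 3)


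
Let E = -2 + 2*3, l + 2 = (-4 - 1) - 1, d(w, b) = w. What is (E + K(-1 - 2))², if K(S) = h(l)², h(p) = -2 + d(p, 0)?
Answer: 10816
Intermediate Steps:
l = -8 (l = -2 + ((-4 - 1) - 1) = -2 + (-5 - 1) = -2 - 6 = -8)
E = 4 (E = -2 + 6 = 4)
h(p) = -2 + p
K(S) = 100 (K(S) = (-2 - 8)² = (-10)² = 100)
(E + K(-1 - 2))² = (4 + 100)² = 104² = 10816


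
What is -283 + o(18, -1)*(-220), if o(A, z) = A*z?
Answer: 3677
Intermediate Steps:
-283 + o(18, -1)*(-220) = -283 + (18*(-1))*(-220) = -283 - 18*(-220) = -283 + 3960 = 3677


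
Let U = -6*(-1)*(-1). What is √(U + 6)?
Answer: 0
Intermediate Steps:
U = -6 (U = 6*(-1) = -6)
√(U + 6) = √(-6 + 6) = √0 = 0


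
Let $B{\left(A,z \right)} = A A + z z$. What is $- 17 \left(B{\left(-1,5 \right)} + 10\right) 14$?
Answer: $-8568$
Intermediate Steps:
$B{\left(A,z \right)} = A^{2} + z^{2}$
$- 17 \left(B{\left(-1,5 \right)} + 10\right) 14 = - 17 \left(\left(\left(-1\right)^{2} + 5^{2}\right) + 10\right) 14 = - 17 \left(\left(1 + 25\right) + 10\right) 14 = - 17 \left(26 + 10\right) 14 = - 17 \cdot 36 \cdot 14 = \left(-17\right) 504 = -8568$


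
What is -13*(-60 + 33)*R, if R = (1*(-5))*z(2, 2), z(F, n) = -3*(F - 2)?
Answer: 0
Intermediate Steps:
z(F, n) = 6 - 3*F (z(F, n) = -3*(-2 + F) = 6 - 3*F)
R = 0 (R = (1*(-5))*(6 - 3*2) = -5*(6 - 6) = -5*0 = 0)
-13*(-60 + 33)*R = -13*(-60 + 33)*0 = -(-351)*0 = -13*0 = 0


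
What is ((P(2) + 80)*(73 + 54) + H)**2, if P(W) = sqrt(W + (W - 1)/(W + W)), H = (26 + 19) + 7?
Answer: 432848025/4 ≈ 1.0821e+8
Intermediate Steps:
H = 52 (H = 45 + 7 = 52)
P(W) = sqrt(W + (-1 + W)/(2*W)) (P(W) = sqrt(W + (-1 + W)/((2*W))) = sqrt(W + (-1 + W)*(1/(2*W))) = sqrt(W + (-1 + W)/(2*W)))
((P(2) + 80)*(73 + 54) + H)**2 = ((sqrt(2 - 2/2 + 4*2)/2 + 80)*(73 + 54) + 52)**2 = ((sqrt(2 - 2*1/2 + 8)/2 + 80)*127 + 52)**2 = ((sqrt(2 - 1 + 8)/2 + 80)*127 + 52)**2 = ((sqrt(9)/2 + 80)*127 + 52)**2 = (((1/2)*3 + 80)*127 + 52)**2 = ((3/2 + 80)*127 + 52)**2 = ((163/2)*127 + 52)**2 = (20701/2 + 52)**2 = (20805/2)**2 = 432848025/4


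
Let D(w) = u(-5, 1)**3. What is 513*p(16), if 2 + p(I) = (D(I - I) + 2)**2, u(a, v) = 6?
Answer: 24378786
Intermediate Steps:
D(w) = 216 (D(w) = 6**3 = 216)
p(I) = 47522 (p(I) = -2 + (216 + 2)**2 = -2 + 218**2 = -2 + 47524 = 47522)
513*p(16) = 513*47522 = 24378786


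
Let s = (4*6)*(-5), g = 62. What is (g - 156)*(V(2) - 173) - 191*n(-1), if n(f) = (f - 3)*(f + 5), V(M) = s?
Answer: 30598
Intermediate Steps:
s = -120 (s = 24*(-5) = -120)
V(M) = -120
n(f) = (-3 + f)*(5 + f)
(g - 156)*(V(2) - 173) - 191*n(-1) = (62 - 156)*(-120 - 173) - 191*(-15 + (-1)² + 2*(-1)) = -94*(-293) - 191*(-15 + 1 - 2) = 27542 - 191*(-16) = 27542 + 3056 = 30598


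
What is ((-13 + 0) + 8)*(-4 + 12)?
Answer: -40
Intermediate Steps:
((-13 + 0) + 8)*(-4 + 12) = (-13 + 8)*8 = -5*8 = -40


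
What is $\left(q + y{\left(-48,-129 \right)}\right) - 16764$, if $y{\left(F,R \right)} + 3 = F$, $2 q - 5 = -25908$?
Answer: $- \frac{59533}{2} \approx -29767.0$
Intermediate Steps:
$q = - \frac{25903}{2}$ ($q = \frac{5}{2} + \frac{1}{2} \left(-25908\right) = \frac{5}{2} - 12954 = - \frac{25903}{2} \approx -12952.0$)
$y{\left(F,R \right)} = -3 + F$
$\left(q + y{\left(-48,-129 \right)}\right) - 16764 = \left(- \frac{25903}{2} - 51\right) - 16764 = - \frac{26005}{2} - 16764 = - \frac{59533}{2}$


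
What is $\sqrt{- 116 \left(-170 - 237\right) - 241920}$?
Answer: $2 i \sqrt{48677} \approx 441.26 i$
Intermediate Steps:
$\sqrt{- 116 \left(-170 - 237\right) - 241920} = \sqrt{\left(-116\right) \left(-407\right) - 241920} = \sqrt{47212 - 241920} = \sqrt{-194708} = 2 i \sqrt{48677}$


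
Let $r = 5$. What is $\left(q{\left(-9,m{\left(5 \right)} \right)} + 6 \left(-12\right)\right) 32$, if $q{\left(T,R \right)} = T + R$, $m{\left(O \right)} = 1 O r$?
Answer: $-1792$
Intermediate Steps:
$m{\left(O \right)} = 5 O$ ($m{\left(O \right)} = 1 O 5 = O 5 = 5 O$)
$q{\left(T,R \right)} = R + T$
$\left(q{\left(-9,m{\left(5 \right)} \right)} + 6 \left(-12\right)\right) 32 = \left(\left(5 \cdot 5 - 9\right) + 6 \left(-12\right)\right) 32 = \left(\left(25 - 9\right) - 72\right) 32 = \left(16 - 72\right) 32 = \left(-56\right) 32 = -1792$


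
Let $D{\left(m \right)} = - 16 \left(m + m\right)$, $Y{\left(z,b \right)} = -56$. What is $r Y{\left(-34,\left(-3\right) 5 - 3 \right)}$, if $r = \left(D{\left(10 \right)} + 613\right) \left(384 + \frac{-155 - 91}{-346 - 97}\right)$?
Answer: $- \frac{2795234064}{443} \approx -6.3098 \cdot 10^{6}$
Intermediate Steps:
$D{\left(m \right)} = - 32 m$ ($D{\left(m \right)} = - 16 \cdot 2 m = - 32 m$)
$r = \frac{49914894}{443}$ ($r = \left(\left(-32\right) 10 + 613\right) \left(384 + \frac{-155 - 91}{-346 - 97}\right) = \left(-320 + 613\right) \left(384 - \frac{246}{-443}\right) = 293 \left(384 - - \frac{246}{443}\right) = 293 \left(384 + \frac{246}{443}\right) = 293 \cdot \frac{170358}{443} = \frac{49914894}{443} \approx 1.1267 \cdot 10^{5}$)
$r Y{\left(-34,\left(-3\right) 5 - 3 \right)} = \frac{49914894}{443} \left(-56\right) = - \frac{2795234064}{443}$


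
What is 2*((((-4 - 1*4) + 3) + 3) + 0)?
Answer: -4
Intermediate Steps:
2*((((-4 - 1*4) + 3) + 3) + 0) = 2*((((-4 - 4) + 3) + 3) + 0) = 2*(((-8 + 3) + 3) + 0) = 2*((-5 + 3) + 0) = 2*(-2 + 0) = 2*(-2) = -4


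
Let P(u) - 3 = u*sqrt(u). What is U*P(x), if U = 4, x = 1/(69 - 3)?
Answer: 12 + sqrt(66)/1089 ≈ 12.007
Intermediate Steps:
x = 1/66 ≈ 0.015152
P(u) = 3 + u**(3/2) (P(u) = 3 + u*sqrt(u) = 3 + u**(3/2))
U*P(x) = 4*(3 + (1/66)**(3/2)) = 4*(3 + sqrt(66)/4356) = 12 + sqrt(66)/1089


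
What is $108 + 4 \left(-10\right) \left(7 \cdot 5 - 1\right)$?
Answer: $-1252$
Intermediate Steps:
$108 + 4 \left(-10\right) \left(7 \cdot 5 - 1\right) = 108 - 40 \left(35 - 1\right) = 108 - 1360 = -1252$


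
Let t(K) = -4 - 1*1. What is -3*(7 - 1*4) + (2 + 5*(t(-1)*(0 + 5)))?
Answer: -132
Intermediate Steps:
t(K) = -5 (t(K) = -4 - 1 = -5)
-3*(7 - 1*4) + (2 + 5*(t(-1)*(0 + 5))) = -3*(7 - 1*4) + (2 + 5*(-5*(0 + 5))) = -3*(7 - 4) + (2 + 5*(-5*5)) = -3*3 + (2 + 5*(-25)) = -9 + (2 - 125) = -9 - 123 = -132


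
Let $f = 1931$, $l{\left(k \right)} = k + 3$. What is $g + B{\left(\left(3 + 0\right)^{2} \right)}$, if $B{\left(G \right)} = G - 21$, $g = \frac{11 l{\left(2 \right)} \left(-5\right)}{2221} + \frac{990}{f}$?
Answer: $- \frac{49797247}{4288751} \approx -11.611$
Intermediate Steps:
$l{\left(k \right)} = 3 + k$
$g = \frac{1667765}{4288751}$ ($g = \frac{11 \left(3 + 2\right) \left(-5\right)}{2221} + \frac{990}{1931} = 11 \cdot 5 \left(-5\right) \frac{1}{2221} + 990 \cdot \frac{1}{1931} = 55 \left(-5\right) \frac{1}{2221} + \frac{990}{1931} = \left(-275\right) \frac{1}{2221} + \frac{990}{1931} = - \frac{275}{2221} + \frac{990}{1931} = \frac{1667765}{4288751} \approx 0.38887$)
$B{\left(G \right)} = -21 + G$
$g + B{\left(\left(3 + 0\right)^{2} \right)} = \frac{1667765}{4288751} - \left(21 - \left(3 + 0\right)^{2}\right) = \frac{1667765}{4288751} - \left(21 - 3^{2}\right) = \frac{1667765}{4288751} + \left(-21 + 9\right) = \frac{1667765}{4288751} - 12 = - \frac{49797247}{4288751}$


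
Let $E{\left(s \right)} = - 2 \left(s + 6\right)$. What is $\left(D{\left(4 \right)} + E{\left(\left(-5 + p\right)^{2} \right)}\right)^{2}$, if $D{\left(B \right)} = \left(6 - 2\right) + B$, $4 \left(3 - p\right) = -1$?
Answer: $\frac{6561}{64} \approx 102.52$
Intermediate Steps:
$p = \frac{13}{4}$ ($p = 3 - - \frac{1}{4} = 3 + \frac{1}{4} = \frac{13}{4} \approx 3.25$)
$E{\left(s \right)} = -12 - 2 s$ ($E{\left(s \right)} = - 2 \left(6 + s\right) = -12 - 2 s$)
$D{\left(B \right)} = 4 + B$
$\left(D{\left(4 \right)} + E{\left(\left(-5 + p\right)^{2} \right)}\right)^{2} = \left(\left(4 + 4\right) - \left(12 + 2 \left(-5 + \frac{13}{4}\right)^{2}\right)\right)^{2} = \left(8 - \left(12 + 2 \left(- \frac{7}{4}\right)^{2}\right)\right)^{2} = \left(8 - \frac{145}{8}\right)^{2} = \left(- \frac{81}{8}\right)^{2} = \frac{6561}{64}$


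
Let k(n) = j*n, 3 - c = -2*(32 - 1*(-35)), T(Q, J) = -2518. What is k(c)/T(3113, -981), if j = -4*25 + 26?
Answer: 5069/1259 ≈ 4.0262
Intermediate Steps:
j = -74 (j = -100 + 26 = -74)
c = 137 (c = 3 - (-2)*(32 - 1*(-35)) = 3 - (-2)*(32 + 35) = 3 - (-2)*67 = 3 - 1*(-134) = 3 + 134 = 137)
k(n) = -74*n
k(c)/T(3113, -981) = -74*137/(-2518) = -10138*(-1/2518) = 5069/1259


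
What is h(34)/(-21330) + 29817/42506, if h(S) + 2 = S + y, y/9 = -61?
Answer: 164493053/226663245 ≈ 0.72572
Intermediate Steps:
y = -549 (y = 9*(-61) = -549)
h(S) = -551 + S (h(S) = -2 + (S - 549) = -2 + (-549 + S) = -551 + S)
h(34)/(-21330) + 29817/42506 = (-551 + 34)/(-21330) + 29817/42506 = -517*(-1/21330) + 29817*(1/42506) = 517/21330 + 29817/42506 = 164493053/226663245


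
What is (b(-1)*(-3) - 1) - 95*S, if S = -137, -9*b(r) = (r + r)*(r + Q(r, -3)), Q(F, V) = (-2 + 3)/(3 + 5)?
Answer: 156175/12 ≈ 13015.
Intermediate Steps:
Q(F, V) = ⅛ (Q(F, V) = 1/8 = 1*(⅛) = ⅛)
b(r) = -2*r*(⅛ + r)/9 (b(r) = -(r + r)*(r + ⅛)/9 = -2*r*(⅛ + r)/9)
(b(-1)*(-3) - 1) - 95*S = (-1/36*(-1)*(1 + 8*(-1))*(-3) - 1) - 95*(-137) = (-1/36*(-1)*(1 - 8)*(-3) - 1) + 13015 = (-1/36*(-1)*(-7)*(-3) - 1) + 13015 = (-7/36*(-3) - 1) + 13015 = (7/12 - 1) + 13015 = -5/12 + 13015 = 156175/12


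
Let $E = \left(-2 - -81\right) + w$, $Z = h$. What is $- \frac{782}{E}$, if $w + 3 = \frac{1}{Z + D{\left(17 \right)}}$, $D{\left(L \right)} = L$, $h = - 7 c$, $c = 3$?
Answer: $- \frac{3128}{303} \approx -10.323$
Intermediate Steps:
$h = -21$ ($h = \left(-7\right) 3 = -21$)
$Z = -21$
$w = - \frac{13}{4}$ ($w = -3 + \frac{1}{-21 + 17} = -3 + \frac{1}{-4} = -3 - \frac{1}{4} = - \frac{13}{4} \approx -3.25$)
$E = \frac{303}{4}$ ($E = \left(-2 - -81\right) - \frac{13}{4} = \left(-2 + 81\right) - \frac{13}{4} = 79 - \frac{13}{4} = \frac{303}{4} \approx 75.75$)
$- \frac{782}{E} = - \frac{782}{\frac{303}{4}} = \left(-782\right) \frac{4}{303} = - \frac{3128}{303}$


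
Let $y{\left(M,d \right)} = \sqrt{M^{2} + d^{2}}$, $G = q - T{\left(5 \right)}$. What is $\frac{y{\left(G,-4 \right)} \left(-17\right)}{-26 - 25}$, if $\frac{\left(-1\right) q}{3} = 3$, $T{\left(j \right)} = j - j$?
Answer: $\frac{\sqrt{97}}{3} \approx 3.283$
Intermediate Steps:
$T{\left(j \right)} = 0$
$q = -9$ ($q = \left(-3\right) 3 = -9$)
$G = -9$ ($G = -9 - 0 = -9 + 0 = -9$)
$\frac{y{\left(G,-4 \right)} \left(-17\right)}{-26 - 25} = \frac{\sqrt{\left(-9\right)^{2} + \left(-4\right)^{2}} \left(-17\right)}{-26 - 25} = \frac{\sqrt{81 + 16} \left(-17\right)}{-51} = \sqrt{97} \left(-17\right) \left(- \frac{1}{51}\right) = - 17 \sqrt{97} \left(- \frac{1}{51}\right) = \frac{\sqrt{97}}{3}$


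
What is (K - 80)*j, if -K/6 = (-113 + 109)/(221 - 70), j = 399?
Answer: -4810344/151 ≈ -31857.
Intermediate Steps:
K = 24/151 (K = -6*(-113 + 109)/(221 - 70) = -(-24)/151 = -6*(-4/151) = 24/151 ≈ 0.15894)
(K - 80)*j = (24/151 - 80)*399 = -12056/151*399 = -4810344/151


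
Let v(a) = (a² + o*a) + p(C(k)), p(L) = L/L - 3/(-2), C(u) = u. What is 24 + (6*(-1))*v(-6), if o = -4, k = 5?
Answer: -351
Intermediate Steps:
p(L) = 5/2 (p(L) = 1 - 3*(-½) = 1 + 3/2 = 5/2)
v(a) = 5/2 + a² - 4*a (v(a) = (a² - 4*a) + 5/2 = 5/2 + a² - 4*a)
24 + (6*(-1))*v(-6) = 24 + (6*(-1))*(5/2 + (-6)² - 4*(-6)) = 24 - 6*(5/2 + 36 + 24) = 24 - 6*125/2 = 24 - 375 = -351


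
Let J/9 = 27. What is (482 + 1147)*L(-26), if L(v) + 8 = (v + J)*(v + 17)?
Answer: -3194469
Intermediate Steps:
J = 243 (J = 9*27 = 243)
L(v) = -8 + (17 + v)*(243 + v) (L(v) = -8 + (v + 243)*(v + 17) = -8 + (243 + v)*(17 + v) = -8 + (17 + v)*(243 + v))
(482 + 1147)*L(-26) = (482 + 1147)*(4123 + (-26)² + 260*(-26)) = 1629*(4123 + 676 - 6760) = 1629*(-1961) = -3194469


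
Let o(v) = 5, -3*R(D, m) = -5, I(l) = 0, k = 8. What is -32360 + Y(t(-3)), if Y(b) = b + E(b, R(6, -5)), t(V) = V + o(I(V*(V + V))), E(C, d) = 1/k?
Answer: -258863/8 ≈ -32358.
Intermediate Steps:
R(D, m) = 5/3 (R(D, m) = -⅓*(-5) = 5/3)
E(C, d) = ⅛ (E(C, d) = 1/8 = ⅛)
t(V) = 5 + V (t(V) = V + 5 = 5 + V)
Y(b) = ⅛ + b (Y(b) = b + ⅛ = ⅛ + b)
-32360 + Y(t(-3)) = -32360 + (⅛ + (5 - 3)) = -32360 + (⅛ + 2) = -32360 + 17/8 = -258863/8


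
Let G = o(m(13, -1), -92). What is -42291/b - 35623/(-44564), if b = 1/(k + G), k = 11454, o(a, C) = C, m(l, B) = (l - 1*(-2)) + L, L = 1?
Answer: -21413462845265/44564 ≈ -4.8051e+8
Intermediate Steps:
m(l, B) = 3 + l (m(l, B) = (l - 1*(-2)) + 1 = (l + 2) + 1 = (2 + l) + 1 = 3 + l)
G = -92
b = 1/11362 (b = 1/(11454 - 92) = 1/11362 ≈ 8.8013e-5)
-42291/b - 35623/(-44564) = -42291/1/11362 - 35623/(-44564) = -42291*11362 - 35623*(-1/44564) = -480510342 + 35623/44564 = -21413462845265/44564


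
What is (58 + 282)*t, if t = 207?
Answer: 70380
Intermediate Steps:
(58 + 282)*t = (58 + 282)*207 = 340*207 = 70380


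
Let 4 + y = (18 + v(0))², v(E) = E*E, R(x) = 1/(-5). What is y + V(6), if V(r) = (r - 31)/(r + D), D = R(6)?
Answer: 9155/29 ≈ 315.69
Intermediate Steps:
R(x) = -⅕
v(E) = E²
D = -⅕ ≈ -0.20000
V(r) = (-31 + r)/(-⅕ + r) (V(r) = (r - 31)/(r - ⅕) = (-31 + r)/(-⅕ + r))
y = 320 (y = -4 + (18 + 0²)² = -4 + (18 + 0)² = -4 + 18² = -4 + 324 = 320)
y + V(6) = 320 + 5*(-31 + 6)/(-1 + 5*6) = 320 + 5*(-25)/(-1 + 30) = 320 + 5*(-25)/29 = 320 + 5*(1/29)*(-25) = 320 - 125/29 = 9155/29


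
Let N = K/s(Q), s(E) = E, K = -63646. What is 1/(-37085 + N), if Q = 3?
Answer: -3/174901 ≈ -1.7153e-5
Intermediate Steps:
N = -63646/3 ≈ -21215.
1/(-37085 + N) = 1/(-37085 - 63646/3) = 1/(-174901/3) = -3/174901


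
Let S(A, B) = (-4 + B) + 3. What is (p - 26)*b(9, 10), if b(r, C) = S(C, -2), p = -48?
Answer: 222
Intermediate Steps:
S(A, B) = -1 + B
b(r, C) = -3 (b(r, C) = -1 - 2 = -3)
(p - 26)*b(9, 10) = (-48 - 26)*(-3) = -74*(-3) = 222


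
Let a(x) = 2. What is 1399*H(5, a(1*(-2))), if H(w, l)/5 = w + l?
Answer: 48965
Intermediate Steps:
H(w, l) = 5*l + 5*w (H(w, l) = 5*(w + l) = 5*(l + w) = 5*l + 5*w)
1399*H(5, a(1*(-2))) = 1399*(5*2 + 5*5) = 1399*(10 + 25) = 1399*35 = 48965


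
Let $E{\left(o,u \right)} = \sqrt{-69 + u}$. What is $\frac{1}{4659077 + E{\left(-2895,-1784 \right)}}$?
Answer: $\frac{4659077}{21706998493782} - \frac{i \sqrt{1853}}{21706998493782} \approx 2.1463 \cdot 10^{-7} - 1.9831 \cdot 10^{-12} i$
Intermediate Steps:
$\frac{1}{4659077 + E{\left(-2895,-1784 \right)}} = \frac{1}{4659077 + \sqrt{-69 - 1784}} = \frac{1}{4659077 + \sqrt{-1853}} = \frac{1}{4659077 + i \sqrt{1853}}$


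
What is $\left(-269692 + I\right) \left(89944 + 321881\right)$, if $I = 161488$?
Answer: $-44561112300$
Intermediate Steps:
$\left(-269692 + I\right) \left(89944 + 321881\right) = \left(-269692 + 161488\right) \left(89944 + 321881\right) = \left(-108204\right) 411825 = -44561112300$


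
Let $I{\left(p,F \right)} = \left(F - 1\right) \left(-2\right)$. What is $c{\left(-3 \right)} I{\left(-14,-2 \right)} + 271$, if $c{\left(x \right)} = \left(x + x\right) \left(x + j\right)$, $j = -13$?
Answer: $847$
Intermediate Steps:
$I{\left(p,F \right)} = 2 - 2 F$ ($I{\left(p,F \right)} = \left(-1 + F\right) \left(-2\right) = 2 - 2 F$)
$c{\left(x \right)} = 2 x \left(-13 + x\right)$ ($c{\left(x \right)} = \left(x + x\right) \left(x - 13\right) = 2 x \left(-13 + x\right)$)
$c{\left(-3 \right)} I{\left(-14,-2 \right)} + 271 = 2 \left(-3\right) \left(-13 - 3\right) \left(2 - -4\right) + 271 = 2 \left(-3\right) \left(-16\right) \left(2 + 4\right) + 271 = 96 \cdot 6 + 271 = 576 + 271 = 847$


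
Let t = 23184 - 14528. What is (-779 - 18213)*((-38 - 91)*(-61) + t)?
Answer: -313842800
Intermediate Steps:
t = 8656
(-779 - 18213)*((-38 - 91)*(-61) + t) = (-779 - 18213)*((-38 - 91)*(-61) + 8656) = -18992*(-129*(-61) + 8656) = -18992*(7869 + 8656) = -18992*16525 = -313842800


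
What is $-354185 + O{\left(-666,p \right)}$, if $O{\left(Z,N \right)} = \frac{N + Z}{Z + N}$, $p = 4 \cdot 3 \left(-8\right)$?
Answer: $-354184$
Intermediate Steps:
$p = -96$ ($p = 12 \left(-8\right) = -96$)
$O{\left(Z,N \right)} = 1$ ($O{\left(Z,N \right)} = \frac{N + Z}{N + Z} = 1$)
$-354185 + O{\left(-666,p \right)} = -354185 + 1 = -354184$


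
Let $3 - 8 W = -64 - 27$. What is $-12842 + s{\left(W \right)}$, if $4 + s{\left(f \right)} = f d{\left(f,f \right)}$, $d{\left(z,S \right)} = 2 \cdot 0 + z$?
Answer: $- \frac{203327}{16} \approx -12708.0$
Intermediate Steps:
$W = \frac{47}{4}$ ($W = \frac{3}{8} - \frac{-64 - 27}{8} = \frac{3}{8} - - \frac{91}{8} = \frac{3}{8} + \frac{91}{8} = \frac{47}{4} \approx 11.75$)
$d{\left(z,S \right)} = z$ ($d{\left(z,S \right)} = 0 + z = z$)
$s{\left(f \right)} = -4 + f^{2}$ ($s{\left(f \right)} = -4 + f f = -4 + f^{2}$)
$-12842 + s{\left(W \right)} = -12842 - \left(4 - \left(\frac{47}{4}\right)^{2}\right) = -12842 + \left(-4 + \frac{2209}{16}\right) = -12842 + \frac{2145}{16} = - \frac{203327}{16}$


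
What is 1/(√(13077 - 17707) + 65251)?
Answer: 65251/4257697631 - I*√4630/4257697631 ≈ 1.5325e-5 - 1.5981e-8*I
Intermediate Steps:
1/(√(13077 - 17707) + 65251) = 1/(√(-4630) + 65251) = 1/(I*√4630 + 65251) = 1/(65251 + I*√4630)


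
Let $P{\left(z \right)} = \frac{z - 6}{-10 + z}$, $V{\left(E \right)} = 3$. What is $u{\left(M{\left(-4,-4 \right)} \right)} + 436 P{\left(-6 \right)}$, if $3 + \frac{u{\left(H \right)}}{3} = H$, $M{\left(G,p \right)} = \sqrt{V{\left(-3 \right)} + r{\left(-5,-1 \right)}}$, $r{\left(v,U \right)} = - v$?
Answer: $318 + 6 \sqrt{2} \approx 326.49$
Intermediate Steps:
$M{\left(G,p \right)} = 2 \sqrt{2}$ ($M{\left(G,p \right)} = \sqrt{3 - -5} = \sqrt{3 + 5} = \sqrt{8} = 2 \sqrt{2}$)
$P{\left(z \right)} = \frac{-6 + z}{-10 + z}$
$u{\left(H \right)} = -9 + 3 H$
$u{\left(M{\left(-4,-4 \right)} \right)} + 436 P{\left(-6 \right)} = \left(-9 + 3 \cdot 2 \sqrt{2}\right) + 436 \frac{-6 - 6}{-10 - 6} = \left(-9 + 6 \sqrt{2}\right) + 436 \frac{1}{-16} \left(-12\right) = \left(-9 + 6 \sqrt{2}\right) + 436 \left(\left(- \frac{1}{16}\right) \left(-12\right)\right) = \left(-9 + 6 \sqrt{2}\right) + 436 \cdot \frac{3}{4} = \left(-9 + 6 \sqrt{2}\right) + 327 = 318 + 6 \sqrt{2}$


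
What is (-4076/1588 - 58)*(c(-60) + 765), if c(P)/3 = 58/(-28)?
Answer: -36490005/794 ≈ -45957.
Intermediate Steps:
c(P) = -87/14 (c(P) = 3*(58/(-28)) = 3*(58*(-1/28)) = 3*(-29/14) = -87/14)
(-4076/1588 - 58)*(c(-60) + 765) = (-4076/1588 - 58)*(-87/14 + 765) = (-4076*1/1588 - 58)*(10623/14) = (-1019/397 - 58)*(10623/14) = -24045/397*10623/14 = -36490005/794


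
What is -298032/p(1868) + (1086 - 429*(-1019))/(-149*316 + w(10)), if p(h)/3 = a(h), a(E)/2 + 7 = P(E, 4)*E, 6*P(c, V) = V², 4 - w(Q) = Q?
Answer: -13556974191/702724070 ≈ -19.292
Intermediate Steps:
w(Q) = 4 - Q
P(c, V) = V²/6
a(E) = -14 + 16*E/3 (a(E) = -14 + 2*(((⅙)*4²)*E) = -14 + 2*(((⅙)*16)*E) = -14 + 2*(8*E/3) = -14 + 16*E/3)
p(h) = -42 + 16*h (p(h) = 3*(-14 + 16*h/3) = -42 + 16*h)
-298032/p(1868) + (1086 - 429*(-1019))/(-149*316 + w(10)) = -298032/(-42 + 16*1868) + (1086 - 429*(-1019))/(-149*316 + (4 - 1*10)) = -298032/(-42 + 29888) + (1086 + 437151)/(-47084 + (4 - 10)) = -298032/29846 + 438237/(-47084 - 6) = -298032*1/29846 + 438237/(-47090) = -149016/14923 + 438237*(-1/47090) = -149016/14923 - 438237/47090 = -13556974191/702724070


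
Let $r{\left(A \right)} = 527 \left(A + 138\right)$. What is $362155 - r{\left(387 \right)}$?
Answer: $85480$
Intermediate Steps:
$r{\left(A \right)} = 72726 + 527 A$ ($r{\left(A \right)} = 527 \left(138 + A\right) = 72726 + 527 A$)
$362155 - r{\left(387 \right)} = 362155 - \left(72726 + 527 \cdot 387\right) = 362155 - \left(72726 + 203949\right) = 362155 - 276675 = 85480$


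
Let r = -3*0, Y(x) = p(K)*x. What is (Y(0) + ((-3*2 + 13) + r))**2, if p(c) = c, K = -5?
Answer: 49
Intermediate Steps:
Y(x) = -5*x
r = 0
(Y(0) + ((-3*2 + 13) + r))**2 = (-5*0 + ((-3*2 + 13) + 0))**2 = (0 + ((-6 + 13) + 0))**2 = (0 + (7 + 0))**2 = (0 + 7)**2 = 7**2 = 49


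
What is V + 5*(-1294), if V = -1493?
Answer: -7963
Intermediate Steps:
V + 5*(-1294) = -1493 + 5*(-1294) = -1493 - 6470 = -7963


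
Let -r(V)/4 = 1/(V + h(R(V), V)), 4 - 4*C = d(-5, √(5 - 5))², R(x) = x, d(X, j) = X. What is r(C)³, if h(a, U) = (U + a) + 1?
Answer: 4096/205379 ≈ 0.019944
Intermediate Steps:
h(a, U) = 1 + U + a
C = -21/4 (C = 1 - ¼*(-5)² = 1 - ¼*25 = 1 - 25/4 = -21/4 ≈ -5.2500)
r(V) = -4/(1 + 3*V) (r(V) = -4/(V + (1 + V + V)) = -4/(V + (1 + 2*V)) = -4/(1 + 3*V))
r(C)³ = (-4/(1 + 3*(-21/4)))³ = (-4/(1 - 63/4))³ = (-4/(-59/4))³ = (-4*(-4/59))³ = (16/59)³ = 4096/205379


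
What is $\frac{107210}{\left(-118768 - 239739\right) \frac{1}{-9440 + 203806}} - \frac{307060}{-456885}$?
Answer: $- \frac{146468459819872}{2519945703} \approx -58124.0$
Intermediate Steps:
$\frac{107210}{\left(-118768 - 239739\right) \frac{1}{-9440 + 203806}} - \frac{307060}{-456885} = \frac{107210}{\left(-358507\right) \frac{1}{194366}} - - \frac{4724}{7029} = \frac{107210}{\left(-358507\right) \frac{1}{194366}} + \frac{4724}{7029} = \frac{107210}{- \frac{358507}{194366}} + \frac{4724}{7029} = 107210 \left(- \frac{194366}{358507}\right) + \frac{4724}{7029} = - \frac{20837978860}{358507} + \frac{4724}{7029} = - \frac{146468459819872}{2519945703}$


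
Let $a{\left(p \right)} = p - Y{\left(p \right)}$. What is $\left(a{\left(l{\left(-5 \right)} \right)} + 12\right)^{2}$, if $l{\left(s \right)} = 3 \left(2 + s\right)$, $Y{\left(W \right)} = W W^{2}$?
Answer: $535824$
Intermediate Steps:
$Y{\left(W \right)} = W^{3}$
$l{\left(s \right)} = 6 + 3 s$
$a{\left(p \right)} = p - p^{3}$
$\left(a{\left(l{\left(-5 \right)} \right)} + 12\right)^{2} = \left(\left(\left(6 + 3 \left(-5\right)\right) - \left(6 + 3 \left(-5\right)\right)^{3}\right) + 12\right)^{2} = \left(\left(\left(6 - 15\right) - \left(6 - 15\right)^{3}\right) + 12\right)^{2} = \left(\left(-9 - \left(-9\right)^{3}\right) + 12\right)^{2} = \left(\left(-9 - -729\right) + 12\right)^{2} = \left(\left(-9 + 729\right) + 12\right)^{2} = \left(720 + 12\right)^{2} = 732^{2} = 535824$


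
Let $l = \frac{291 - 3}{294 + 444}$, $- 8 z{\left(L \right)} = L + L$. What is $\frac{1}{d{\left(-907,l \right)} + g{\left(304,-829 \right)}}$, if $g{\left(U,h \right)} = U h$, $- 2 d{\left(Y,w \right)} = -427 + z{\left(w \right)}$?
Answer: $- \frac{82}{20647801} \approx -3.9714 \cdot 10^{-6}$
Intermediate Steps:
$z{\left(L \right)} = - \frac{L}{4}$ ($z{\left(L \right)} = - \frac{L + L}{8} = - \frac{2 L}{8} = - \frac{L}{4}$)
$l = \frac{16}{41}$ ($l = \frac{288}{738} = 288 \cdot \frac{1}{738} = \frac{16}{41} \approx 0.39024$)
$d{\left(Y,w \right)} = \frac{427}{2} + \frac{w}{8}$ ($d{\left(Y,w \right)} = - \frac{-427 - \frac{w}{4}}{2} = \frac{427}{2} + \frac{w}{8}$)
$\frac{1}{d{\left(-907,l \right)} + g{\left(304,-829 \right)}} = \frac{1}{\left(\frac{427}{2} + \frac{1}{8} \cdot \frac{16}{41}\right) + 304 \left(-829\right)} = \frac{1}{\left(\frac{427}{2} + \frac{2}{41}\right) - 252016} = \frac{1}{\frac{17511}{82} - 252016} = \frac{1}{- \frac{20647801}{82}} = - \frac{82}{20647801}$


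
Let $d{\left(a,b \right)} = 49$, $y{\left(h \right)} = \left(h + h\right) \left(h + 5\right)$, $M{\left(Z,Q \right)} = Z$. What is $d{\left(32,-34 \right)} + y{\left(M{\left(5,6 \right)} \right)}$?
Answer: $149$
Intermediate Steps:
$y{\left(h \right)} = 2 h \left(5 + h\right)$
$d{\left(32,-34 \right)} + y{\left(M{\left(5,6 \right)} \right)} = 49 + 2 \cdot 5 \left(5 + 5\right) = 49 + 2 \cdot 5 \cdot 10 = 49 + 100 = 149$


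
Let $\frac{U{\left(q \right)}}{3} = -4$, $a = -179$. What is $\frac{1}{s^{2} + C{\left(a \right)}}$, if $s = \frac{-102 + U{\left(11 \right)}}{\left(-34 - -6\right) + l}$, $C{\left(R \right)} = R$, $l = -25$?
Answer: $- \frac{2809}{489815} \approx -0.0057348$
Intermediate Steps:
$U{\left(q \right)} = -12$ ($U{\left(q \right)} = 3 \left(-4\right) = -12$)
$s = \frac{114}{53}$ ($s = \frac{-102 - 12}{\left(-34 - -6\right) - 25} = - \frac{114}{\left(-34 + 6\right) - 25} = - \frac{114}{-28 - 25} = - \frac{114}{-53} = \left(-114\right) \left(- \frac{1}{53}\right) = \frac{114}{53} \approx 2.1509$)
$\frac{1}{s^{2} + C{\left(a \right)}} = \frac{1}{\left(\frac{114}{53}\right)^{2} - 179} = \frac{1}{\frac{12996}{2809} - 179} = \frac{1}{- \frac{489815}{2809}} = - \frac{2809}{489815}$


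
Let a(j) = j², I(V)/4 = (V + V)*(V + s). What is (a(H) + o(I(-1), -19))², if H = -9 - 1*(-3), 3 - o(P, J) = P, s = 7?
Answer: 7569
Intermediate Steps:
I(V) = 8*V*(7 + V) (I(V) = 4*((V + V)*(V + 7)) = 4*((2*V)*(7 + V)) = 4*(2*V*(7 + V)) = 8*V*(7 + V))
o(P, J) = 3 - P
H = -6 (H = -9 + 3 = -6)
(a(H) + o(I(-1), -19))² = ((-6)² + (3 - 8*(-1)*(7 - 1)))² = (36 + (3 - 8*(-1)*6))² = (36 + (3 - 1*(-48)))² = (36 + (3 + 48))² = (36 + 51)² = 87² = 7569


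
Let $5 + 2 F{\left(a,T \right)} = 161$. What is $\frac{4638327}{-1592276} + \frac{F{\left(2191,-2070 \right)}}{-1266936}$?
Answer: $- \frac{61214454725}{21013664441} \approx -2.9131$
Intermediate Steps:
$F{\left(a,T \right)} = 78$ ($F{\left(a,T \right)} = - \frac{5}{2} + \frac{1}{2} \cdot 161 = - \frac{5}{2} + \frac{161}{2} = 78$)
$\frac{4638327}{-1592276} + \frac{F{\left(2191,-2070 \right)}}{-1266936} = \frac{4638327}{-1592276} + \frac{78}{-1266936} = 4638327 \left(- \frac{1}{1592276}\right) + 78 \left(- \frac{1}{1266936}\right) = - \frac{4638327}{1592276} - \frac{13}{211156} = - \frac{61214454725}{21013664441}$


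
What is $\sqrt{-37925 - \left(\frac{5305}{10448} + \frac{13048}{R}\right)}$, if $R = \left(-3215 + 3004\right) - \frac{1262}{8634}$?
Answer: $\frac{i \sqrt{53658686438921006483797}}{1190442508} \approx 194.59 i$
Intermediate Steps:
$R = - \frac{911518}{4317}$ ($R = -211 - \frac{631}{4317} = - \frac{911518}{4317} \approx -211.15$)
$\sqrt{-37925 - \left(\frac{5305}{10448} + \frac{13048}{R}\right)} = \sqrt{-37925 - \left(- \frac{28164108}{455759} + \frac{5305}{10448}\right)} = \sqrt{-37925 - - \frac{291840798889}{4761770032}} = \sqrt{-37925 + \left(- \frac{5305}{10448} + \frac{28164108}{455759}\right)} = \sqrt{-37925 + \frac{291840798889}{4761770032}} = \sqrt{- \frac{180298287664711}{4761770032}} = \frac{i \sqrt{53658686438921006483797}}{1190442508}$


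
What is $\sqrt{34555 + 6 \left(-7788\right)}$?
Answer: $i \sqrt{12173} \approx 110.33 i$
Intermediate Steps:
$\sqrt{34555 + 6 \left(-7788\right)} = \sqrt{34555 - 46728} = \sqrt{-12173} = i \sqrt{12173}$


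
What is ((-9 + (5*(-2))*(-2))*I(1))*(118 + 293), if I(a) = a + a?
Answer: 9042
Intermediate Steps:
I(a) = 2*a
((-9 + (5*(-2))*(-2))*I(1))*(118 + 293) = ((-9 + (5*(-2))*(-2))*(2*1))*(118 + 293) = ((-9 - 10*(-2))*2)*411 = ((-9 + 20)*2)*411 = (11*2)*411 = 22*411 = 9042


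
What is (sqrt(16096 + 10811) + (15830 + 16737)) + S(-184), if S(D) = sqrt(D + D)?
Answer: 32567 + sqrt(26907) + 4*I*sqrt(23) ≈ 32731.0 + 19.183*I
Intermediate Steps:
S(D) = sqrt(2)*sqrt(D) (S(D) = sqrt(2*D) = sqrt(2)*sqrt(D))
(sqrt(16096 + 10811) + (15830 + 16737)) + S(-184) = (sqrt(16096 + 10811) + (15830 + 16737)) + sqrt(2)*sqrt(-184) = (sqrt(26907) + 32567) + sqrt(2)*(2*I*sqrt(46)) = (32567 + sqrt(26907)) + 4*I*sqrt(23) = 32567 + sqrt(26907) + 4*I*sqrt(23)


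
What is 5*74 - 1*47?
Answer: 323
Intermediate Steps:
5*74 - 1*47 = 370 - 47 = 323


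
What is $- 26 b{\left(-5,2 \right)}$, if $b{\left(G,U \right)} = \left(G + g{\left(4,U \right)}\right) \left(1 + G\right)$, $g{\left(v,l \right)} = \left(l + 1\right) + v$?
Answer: $208$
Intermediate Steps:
$g{\left(v,l \right)} = 1 + l + v$ ($g{\left(v,l \right)} = \left(1 + l\right) + v = 1 + l + v$)
$b{\left(G,U \right)} = \left(1 + G\right) \left(5 + G + U\right)$ ($b{\left(G,U \right)} = \left(G + \left(1 + U + 4\right)\right) \left(1 + G\right) = \left(G + \left(5 + U\right)\right) \left(1 + G\right) = \left(5 + G + U\right) \left(1 + G\right) = \left(1 + G\right) \left(5 + G + U\right)$)
$- 26 b{\left(-5,2 \right)} = - 26 \left(5 - 5 + 2 + \left(-5\right)^{2} - 5 \left(5 + 2\right)\right) = - 26 \left(5 - 5 + 2 + 25 - 35\right) = \left(-26\right) \left(-8\right) = 208$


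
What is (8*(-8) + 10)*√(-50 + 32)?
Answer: -162*I*√2 ≈ -229.1*I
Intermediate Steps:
(8*(-8) + 10)*√(-50 + 32) = (-64 + 10)*√(-18) = -162*I*√2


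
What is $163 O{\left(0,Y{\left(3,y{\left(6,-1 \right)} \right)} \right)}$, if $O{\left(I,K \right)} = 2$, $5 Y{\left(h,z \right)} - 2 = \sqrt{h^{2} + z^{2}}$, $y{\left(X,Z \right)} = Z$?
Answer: $326$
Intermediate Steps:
$Y{\left(h,z \right)} = \frac{2}{5} + \frac{\sqrt{h^{2} + z^{2}}}{5}$
$163 O{\left(0,Y{\left(3,y{\left(6,-1 \right)} \right)} \right)} = 163 \cdot 2 = 326$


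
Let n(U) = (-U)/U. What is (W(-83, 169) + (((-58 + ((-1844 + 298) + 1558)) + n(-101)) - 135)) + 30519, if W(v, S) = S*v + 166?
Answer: 16476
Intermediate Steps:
W(v, S) = 166 + S*v
n(U) = -1
(W(-83, 169) + (((-58 + ((-1844 + 298) + 1558)) + n(-101)) - 135)) + 30519 = ((166 + 169*(-83)) + (((-58 + ((-1844 + 298) + 1558)) - 1) - 135)) + 30519 = ((166 - 14027) + (((-58 + (-1546 + 1558)) - 1) - 135)) + 30519 = (-13861 + (((-58 + 12) - 1) - 135)) + 30519 = (-13861 + ((-46 - 1) - 135)) + 30519 = (-13861 + (-47 - 135)) + 30519 = (-13861 - 182) + 30519 = -14043 + 30519 = 16476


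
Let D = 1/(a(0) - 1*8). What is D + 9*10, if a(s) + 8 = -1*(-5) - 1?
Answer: 1079/12 ≈ 89.917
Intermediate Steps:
a(s) = -4 (a(s) = -8 + (-1*(-5) - 1) = -8 + (5 - 1) = -8 + 4 = -4)
D = -1/12 (D = 1/(-4 - 1*8) = 1/(-4 - 8) = 1/(-12) = -1/12 ≈ -0.083333)
D + 9*10 = -1/12 + 9*10 = -1/12 + 90 = 1079/12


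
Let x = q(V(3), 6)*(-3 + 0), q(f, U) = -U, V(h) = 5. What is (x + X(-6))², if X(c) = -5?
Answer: 169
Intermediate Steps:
x = 18 (x = (-1*6)*(-3 + 0) = -6*(-3) = 18)
(x + X(-6))² = (18 - 5)² = 13² = 169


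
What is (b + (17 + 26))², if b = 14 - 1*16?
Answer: 1681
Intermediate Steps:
b = -2 (b = 14 - 16 = -2)
(b + (17 + 26))² = (-2 + (17 + 26))² = (-2 + 43)² = 41² = 1681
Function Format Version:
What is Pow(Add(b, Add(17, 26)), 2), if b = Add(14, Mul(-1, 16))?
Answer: 1681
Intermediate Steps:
b = -2 (b = Add(14, -16) = -2)
Pow(Add(b, Add(17, 26)), 2) = Pow(Add(-2, Add(17, 26)), 2) = Pow(Add(-2, 43), 2) = Pow(41, 2) = 1681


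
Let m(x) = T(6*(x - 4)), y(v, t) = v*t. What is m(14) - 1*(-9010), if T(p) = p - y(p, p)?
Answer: 5470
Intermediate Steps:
y(v, t) = t*v
T(p) = p - p² (T(p) = p - p*p = p - p²)
m(x) = (-24 + 6*x)*(25 - 6*x) (m(x) = (6*(x - 4))*(1 - 6*(x - 4)) = (6*(-4 + x))*(1 - 6*(-4 + x)) = (-24 + 6*x)*(1 - (-24 + 6*x)) = (-24 + 6*x)*(1 + (24 - 6*x)) = (-24 + 6*x)*(25 - 6*x))
m(14) - 1*(-9010) = (-600 - 36*14² + 294*14) - 1*(-9010) = (-600 - 36*196 + 4116) + 9010 = (-600 - 7056 + 4116) + 9010 = -3540 + 9010 = 5470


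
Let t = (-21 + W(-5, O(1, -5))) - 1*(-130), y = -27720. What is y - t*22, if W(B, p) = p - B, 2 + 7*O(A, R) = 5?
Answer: -211662/7 ≈ -30237.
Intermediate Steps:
O(A, R) = 3/7 (O(A, R) = -2/7 + (⅐)*5 = -2/7 + 5/7 = 3/7)
t = 801/7 (t = (-21 + (3/7 - 1*(-5))) - 1*(-130) = (-21 + (3/7 + 5)) + 130 = (-21 + 38/7) + 130 = -109/7 + 130 = 801/7 ≈ 114.43)
y - t*22 = -27720 - 801*22/7 = -27720 - 1*17622/7 = -27720 - 17622/7 = -211662/7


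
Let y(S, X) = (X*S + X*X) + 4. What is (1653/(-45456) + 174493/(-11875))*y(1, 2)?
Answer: -2650461061/17993000 ≈ -147.31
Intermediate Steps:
y(S, X) = 4 + X² + S*X (y(S, X) = (S*X + X²) + 4 = (X² + S*X) + 4 = 4 + X² + S*X)
(1653/(-45456) + 174493/(-11875))*y(1, 2) = (1653/(-45456) + 174493/(-11875))*(4 + 2² + 1*2) = (1653*(-1/45456) + 174493*(-1/11875))*(4 + 4 + 2) = (-551/15152 - 174493/11875)*10 = -2650461061/179930000*10 = -2650461061/17993000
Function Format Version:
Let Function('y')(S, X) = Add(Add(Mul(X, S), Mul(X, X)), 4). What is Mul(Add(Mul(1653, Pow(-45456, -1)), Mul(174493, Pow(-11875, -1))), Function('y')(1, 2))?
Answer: Rational(-2650461061, 17993000) ≈ -147.31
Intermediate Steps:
Function('y')(S, X) = Add(4, Pow(X, 2), Mul(S, X)) (Function('y')(S, X) = Add(Add(Mul(S, X), Pow(X, 2)), 4) = Add(Add(Pow(X, 2), Mul(S, X)), 4) = Add(4, Pow(X, 2), Mul(S, X)))
Mul(Add(Mul(1653, Pow(-45456, -1)), Mul(174493, Pow(-11875, -1))), Function('y')(1, 2)) = Mul(Add(Mul(1653, Pow(-45456, -1)), Mul(174493, Pow(-11875, -1))), Add(4, Pow(2, 2), Mul(1, 2))) = Mul(Add(Mul(1653, Rational(-1, 45456)), Mul(174493, Rational(-1, 11875))), Add(4, 4, 2)) = Mul(Add(Rational(-551, 15152), Rational(-174493, 11875)), 10) = Mul(Rational(-2650461061, 179930000), 10) = Rational(-2650461061, 17993000)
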